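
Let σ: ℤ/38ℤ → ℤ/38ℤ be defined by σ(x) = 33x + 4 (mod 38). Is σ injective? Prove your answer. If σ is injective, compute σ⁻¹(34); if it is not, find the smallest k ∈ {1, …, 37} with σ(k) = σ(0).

By definition, σ is injective when σ(u) = σ(v) forces u = v.
If σ(u) = σ(v), then 33u ≡ 33v (mod 38). Because gcd(33, 38) = 1, we may cancel 33 to get u ≡ v (mod 38).
Therefore σ is injective.
We now compute 33⁻¹ mod 38 explicitly. Euclid's algorithm: 38 = 1·33 + 5, 33 = 6·5 + 3, 5 = 1·3 + 2, 3 = 1·2 + 1; back-substituting gives 1 = 15·33 − 13·38, so 33⁻¹ ≡ 15 (mod 38).
Since σ is injective, we find σ⁻¹(34): we need 33x ≡ 34 − 4 ≡ 30 (mod 38). Using 33⁻¹ = 15: x ≡ 15·30 = 450 = 11·38 + 32, so x = 32.
Check: σ(32) = 33·32 + 4 = 1060 = 27·38 + 34 ≡ 34 (mod 38).

32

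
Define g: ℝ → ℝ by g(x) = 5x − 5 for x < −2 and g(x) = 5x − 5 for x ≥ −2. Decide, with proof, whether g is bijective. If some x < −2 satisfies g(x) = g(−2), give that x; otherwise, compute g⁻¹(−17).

-12/5

Both pieces are strictly increasing (slopes 5 and 5), so each is injective on its own interval.
The left piece maps (−∞, −2) onto (−∞, −15); the right piece maps [−2, ∞) onto [−15, ∞).
Since −15 = −15, the images partition ℝ: g is injective and surjective, hence bijective.
Because the two images are disjoint, no x < −2 has g(x) = g(−2), so we compute g⁻¹(−17): −17 lies in (−∞, −15), so solve 5x − 5 = −17: x = (−17 + 5)/5 = −12/5.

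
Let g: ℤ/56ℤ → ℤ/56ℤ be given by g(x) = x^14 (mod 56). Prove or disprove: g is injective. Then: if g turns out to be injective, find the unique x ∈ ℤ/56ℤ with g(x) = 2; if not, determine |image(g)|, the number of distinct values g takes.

8

g(6): Repeated squaring mod 56: 6^1 ≡ 6, 6^2 ≡ 6² = 36, 6^4 ≡ 36² = 1296 ≡ 8, 6^8 ≡ 8² = 64 ≡ 8. Since 14 = 8 + 4 + 2, 6^14 ≡ 8·8·36: 8·8 = 64 ≡ 8, then 8·36 = 288 ≡ 8. So 6^14 ≡ 8 (mod 56).
g(8): Repeated squaring mod 56: 8^1 ≡ 8, 8^2 ≡ 8² = 64 ≡ 8, 8^4 ≡ 8² = 64 ≡ 8, 8^8 ≡ 8² = 64 ≡ 8. Since 14 = 8 + 4 + 2, 8^14 ≡ 8·8·8: 8·8 = 64 ≡ 8, then 8·8 = 64 ≡ 8. So 8^14 ≡ 8 (mod 56).
So g(6) = g(8) = 8 while 6 ≠ 8, therefore g is not injective.
Since g is not injective, we determine |image(g)|. Computing x^14 mod 56 for each x (by repeated squaring, reducing mod 56 at every step), the values g(0), g(1), …, g(55) are: 0, 1, 32, 9, 16, 25, 8, 49, 8, 25, 16, 9, 32, 1, 0, 1, 32, 9, 16, 25, 8, 49, 8, 25, 16, 9, 32, 1, 0, 1, 32, 9, 16, 25, 8, 49, 8, 25, 16, 9, 32, 1, 0, 1, 32, 9, 16, 25, 8, 49, 8, 25, 16, 9, 32, 1.
The distinct values are {0, 1, 8, 9, 16, 25, 32, 49}; there are 8 of them.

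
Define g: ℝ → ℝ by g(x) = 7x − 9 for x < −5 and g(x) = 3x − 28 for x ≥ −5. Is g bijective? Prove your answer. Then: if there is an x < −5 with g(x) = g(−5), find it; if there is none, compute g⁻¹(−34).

-2

Both pieces are strictly increasing (slopes 7 and 3), so each is injective on its own interval.
The left piece maps (−∞, −5) onto (−∞, −44); the right piece maps [−5, ∞) onto [−43, ∞).
The images leave a gap (−44 has no preimage), so g is not surjective, hence not bijective.
Because the two images are disjoint, no x < −5 has g(x) = g(−5), so we compute g⁻¹(−34): −34 lies in [−43, ∞), so solve 3x − 28 = −34: x = (−34 + 28)/3 = −2.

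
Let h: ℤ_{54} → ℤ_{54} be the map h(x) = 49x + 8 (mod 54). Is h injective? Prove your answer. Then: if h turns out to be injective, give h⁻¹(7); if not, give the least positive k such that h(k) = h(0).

11

If h(a) = h(b), then 49a ≡ 49b (mod 54). Because gcd(49, 54) = 1, we may cancel 49 to get a ≡ b (mod 54).
Therefore h is injective.
We now compute 49⁻¹ mod 54 explicitly. Euclid's algorithm: 54 = 1·49 + 5, 49 = 9·5 + 4, 5 = 1·4 + 1; back-substituting gives 1 = 43·49 − 39·54, so 49⁻¹ ≡ 43 (mod 54).
Since h is injective, we compute h⁻¹(7): solve 49x + 8 ≡ 7 (mod 54), i.e. 49x ≡ 53 (mod 54).
Multiplying by 49⁻¹ = 43 gives x ≡ 43·53 = 2279 = 42·54 + 11 ≡ 11 (mod 54).
Check: h(11) = 49·11 + 8 = 547 = 10·54 + 7 ≡ 7 (mod 54).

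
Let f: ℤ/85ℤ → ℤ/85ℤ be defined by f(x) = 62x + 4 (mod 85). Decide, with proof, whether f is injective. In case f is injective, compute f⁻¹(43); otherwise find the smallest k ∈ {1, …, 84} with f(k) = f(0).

Suppose f(a) = f(b) in ℤ/85ℤ. Then 62a + 4 ≡ 62b + 4 (mod 85), therefore 62(a − b) ≡ 0 (mod 85).
Since gcd(62, 85) = 1, 62 is invertible modulo 85, thus a − b ≡ 0 (mod 85), i.e. a = b.
So f is injective.
We now compute 62⁻¹ mod 85 explicitly. Euclid's algorithm: 85 = 1·62 + 23, 62 = 2·23 + 16, 23 = 1·16 + 7, 16 = 2·7 + 2, 7 = 3·2 + 1; back-substituting gives 1 = 48·62 − 35·85, so 62⁻¹ ≡ 48 (mod 85).
Since f is injective, we compute f⁻¹(43): solve 62x + 4 ≡ 43 (mod 85), i.e. 62x ≡ 39 (mod 85).
Multiplying by 62⁻¹ = 48 gives x ≡ 48·39 = 1872 = 22·85 + 2 ≡ 2 (mod 85).
Check: f(2) = 62·2 + 4 = 128 = 1·85 + 43 ≡ 43 (mod 85).

2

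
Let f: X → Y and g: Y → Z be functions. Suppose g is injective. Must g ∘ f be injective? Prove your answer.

not injective

No. Take X = {0, 1}, Y = Z = {0, 1}, f(0) = f(1) = 0, and g = identity (injective).
Then (g ∘ f)(0) = (g ∘ f)(1) = 0 with 0 ≠ 1, so g ∘ f is not injective.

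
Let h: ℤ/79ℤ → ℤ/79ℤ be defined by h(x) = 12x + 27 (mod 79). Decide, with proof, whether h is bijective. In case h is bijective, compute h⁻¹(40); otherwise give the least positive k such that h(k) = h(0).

34

If h(u) = h(v), then 12u ≡ 12v (mod 79). Because gcd(12, 79) = 1, we may cancel 12 to get u ≡ v (mod 79).
We now compute 12⁻¹ mod 79 explicitly. Euclid's algorithm: 79 = 6·12 + 7, 12 = 1·7 + 5, 7 = 1·5 + 2, 5 = 2·2 + 1; back-substituting gives 1 = 33·12 − 5·79, so 12⁻¹ ≡ 33 (mod 79).
For any y ∈ ℤ/79ℤ, x = 33(y − 27) mod 79 satisfies h(x) = 12·33(y − 27) + 27 ≡ y (since 12·33 ≡ 1 mod 79). So every y has a preimage.
Hence h is bijective.
Since h is bijective, we find h⁻¹(40): we need 12x ≡ 40 − 27 ≡ 13 (mod 79). Using 12⁻¹ = 33: x ≡ 33·13 = 429 = 5·79 + 34, so x = 34.
Check: h(34) = 12·34 + 27 = 435 = 5·79 + 40 ≡ 40 (mod 79).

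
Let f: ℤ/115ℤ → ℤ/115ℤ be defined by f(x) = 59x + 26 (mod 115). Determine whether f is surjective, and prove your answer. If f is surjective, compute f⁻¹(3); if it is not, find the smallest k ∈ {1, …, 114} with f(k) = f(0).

Since gcd(59, 115) = 1, 59 is invertible modulo 115. Euclid's algorithm: 115 = 1·59 + 56, 59 = 1·56 + 3, 56 = 18·3 + 2, 3 = 1·2 + 1; back-substituting gives 1 = 39·59 − 20·115, so 59⁻¹ ≡ 39 (mod 115).
For any y ∈ ℤ/115ℤ, x = 39(y − 26) mod 115 satisfies f(x) = 59·39(y − 26) + 26 ≡ y (since 59·39 ≡ 1 mod 115). So every y has a preimage.
Hence f is surjective.
Since f is surjective, we compute f⁻¹(3): solve 59x + 26 ≡ 3 (mod 115), i.e. 59x ≡ 92 (mod 115).
Multiplying by 59⁻¹ = 39 gives x ≡ 39·92 = 3588 = 31·115 + 23 ≡ 23 (mod 115).
Check: f(23) = 59·23 + 26 = 1383 = 12·115 + 3 ≡ 3 (mod 115).

23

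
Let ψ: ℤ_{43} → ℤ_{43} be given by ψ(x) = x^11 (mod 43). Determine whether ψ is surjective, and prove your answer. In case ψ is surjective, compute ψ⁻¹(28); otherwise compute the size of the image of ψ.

33

Since 43 is prime, the nonzero elements of ℤ_{43} form a cyclic group of order 42.
As gcd(11, 42) = 1, raising to the 11th power is a bijection on this group: if a^11 ≡ b^11 then (ab^{−1})^11 = 1, and the only element of order dividing gcd(11, 42) = 1 is 1, so a = b.
With ψ(0) = 0 this makes ψ injective on all of ℤ_{43}, hence bijective (finite equal-size domain and codomain). In particular ψ is surjective.
Since ψ is surjective, we find the preimage of 28. The inverse of x ↦ x^11 on (ℤ_{43})^× is x ↦ x^23, because 11·23 = 253 = 6·42 + 1 ≡ 1 (mod 42) and x^{42} = 1 for x ≠ 0 (Fermat). So ψ⁻¹(28) = 28^23 mod 43.
Repeated squaring mod 43: 28^1 ≡ 28, 28^2 ≡ 28² = 784 ≡ 10, 28^4 ≡ 10² = 100 ≡ 14, 28^8 ≡ 14² = 196 ≡ 24, 28^16 ≡ 24² = 576 ≡ 17. Since 23 = 16 + 4 + 2 + 1, 28^23 ≡ 17·14·10·28: 17·14 = 238 ≡ 23, then 23·10 = 230 ≡ 15, then 15·28 = 420 ≡ 33. So 28^23 ≡ 33 (mod 43).
Hence ψ⁻¹(28) = 33.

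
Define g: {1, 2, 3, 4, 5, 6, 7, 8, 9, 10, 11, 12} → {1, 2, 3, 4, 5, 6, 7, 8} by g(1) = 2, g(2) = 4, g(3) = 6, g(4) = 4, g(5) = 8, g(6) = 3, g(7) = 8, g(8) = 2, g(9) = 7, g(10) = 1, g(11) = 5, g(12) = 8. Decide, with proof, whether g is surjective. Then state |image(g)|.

8

Every element of the codomain has a preimage: 1 = g(10), 2 = g(1), 3 = g(6), 4 = g(2), 5 = g(11), 6 = g(3), 7 = g(9), 8 = g(5).
So g is surjective.
The image of g is {1, 2, 3, 4, 5, 6, 7, 8}, which has 8 elements.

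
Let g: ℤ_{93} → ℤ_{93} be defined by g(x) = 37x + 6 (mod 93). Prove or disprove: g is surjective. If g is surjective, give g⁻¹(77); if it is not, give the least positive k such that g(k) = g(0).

17

Recall: g is surjective if every y in the codomain equals g(x) for some x in the domain.
Since gcd(37, 93) = 1, 37 is invertible modulo 93. Euclid's algorithm: 93 = 2·37 + 19, 37 = 1·19 + 18, 19 = 1·18 + 1; back-substituting gives 1 = 88·37 − 35·93, so 37⁻¹ ≡ 88 (mod 93).
Then y ↦ 88(y − 6) is a two-sided inverse to g, so every y ∈ ℤ_{93} has a preimage.
Thus g is surjective.
Since g is surjective, we compute g⁻¹(77): solve 37x + 6 ≡ 77 (mod 93), i.e. 37x ≡ 71 (mod 93).
Multiplying by 37⁻¹ = 88 gives x ≡ 88·71 = 6248 = 67·93 + 17 ≡ 17 (mod 93).
Check: g(17) = 37·17 + 6 = 635 = 6·93 + 77 ≡ 77 (mod 93).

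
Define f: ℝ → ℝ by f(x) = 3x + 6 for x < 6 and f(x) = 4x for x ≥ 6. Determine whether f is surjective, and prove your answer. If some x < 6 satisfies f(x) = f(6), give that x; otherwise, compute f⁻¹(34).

17/2

Both pieces are strictly increasing (slopes 3 and 4), so each is injective on its own interval.
The left piece maps (−∞, 6) onto (−∞, 24); the right piece maps [6, ∞) onto [24, ∞).
These images together cover ℝ, so f is surjective.
Because the two images are disjoint, no x < 6 has f(x) = f(6), so we compute f⁻¹(34): 34 lies in [24, ∞), so solve 4x = 34: x = (34 − 0)/4 = 17/2.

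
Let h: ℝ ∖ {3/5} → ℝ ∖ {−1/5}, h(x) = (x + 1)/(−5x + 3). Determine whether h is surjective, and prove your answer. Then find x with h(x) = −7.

For any y ≠ −1/5, solving y(−5x + 3) = x + 1 for x gives a well-defined x ≠ 3/5. So h is surjective.
Solving h(x) = −7: cross-multiplying gives x + 1 = −7(−5x + 3), which rearranges to −34x = −22, so x = 11/17.

11/17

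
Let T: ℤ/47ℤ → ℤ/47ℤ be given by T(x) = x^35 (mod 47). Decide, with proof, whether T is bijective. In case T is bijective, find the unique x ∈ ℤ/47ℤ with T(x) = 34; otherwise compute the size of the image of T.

28

Since 47 is prime, the nonzero elements of ℤ/47ℤ form a cyclic group of order 46.
As gcd(35, 46) = 1, raising to the 35th power is a bijection on this group: if a^35 ≡ b^35 then (ab^{−1})^35 = 1, and the only element of order dividing gcd(35, 46) = 1 is 1, so a = b.
With T(0) = 0 this makes T injective on all of ℤ/47ℤ, hence bijective (finite equal-size domain and codomain). In particular T is bijective.
Since T is bijective, we find the preimage of 34. The inverse of x ↦ x^35 on (ℤ/47ℤ)^× is x ↦ x^25, because 35·25 = 875 = 19·46 + 1 ≡ 1 (mod 46) and x^{46} = 1 for x ≠ 0 (Fermat). So T⁻¹(34) = 34^25 mod 47.
Repeated squaring mod 47: 34^1 ≡ 34, 34^2 ≡ 34² = 1156 ≡ 28, 34^4 ≡ 28² = 784 ≡ 32, 34^8 ≡ 32² = 1024 ≡ 37, 34^16 ≡ 37² = 1369 ≡ 6. Since 25 = 16 + 8 + 1, 34^25 ≡ 6·37·34: 6·37 = 222 ≡ 34, then 34·34 = 1156 ≡ 28. So 34^25 ≡ 28 (mod 47).
Hence T⁻¹(34) = 28.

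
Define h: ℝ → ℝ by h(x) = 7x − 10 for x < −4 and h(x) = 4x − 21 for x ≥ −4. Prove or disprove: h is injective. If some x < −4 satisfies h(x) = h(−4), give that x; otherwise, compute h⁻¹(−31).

Both pieces are strictly increasing (slopes 7 and 4), so each is injective on its own interval.
The left piece maps (−∞, −4) onto (−∞, −38); the right piece maps [−4, ∞) onto [−37, ∞).
These images are disjoint, so no value is attained by both pieces. Therefore h is injective.
Because the two images are disjoint, no x < −4 has h(x) = h(−4), so we compute h⁻¹(−31): −31 lies in [−37, ∞), so solve 4x − 21 = −31: x = (−31 + 21)/4 = −5/2.

-5/2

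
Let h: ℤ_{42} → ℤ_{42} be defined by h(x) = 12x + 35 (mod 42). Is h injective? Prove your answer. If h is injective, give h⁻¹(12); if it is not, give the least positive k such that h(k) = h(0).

7

We have gcd(12, 42) = 6 > 1. Taking s = 0 and t = 7: h(0) = 35 and h(7) = 12·7 + 35 = 119 ≡ 35 (mod 42).
So h(0) = h(7) while 0 ≠ 7, therefore h is not injective.
Since h is not injective, we find the least positive k with h(k) = h(0): this means 12k ≡ 0 (mod 42), i.e. 42 ∣ 12k. Since gcd(12, 42) = 6, dividing through by 6 this holds exactly when 7 ∣ 2k, and as gcd(2, 7) = 1, exactly when 7 ∣ k.
The smallest positive such k is 7.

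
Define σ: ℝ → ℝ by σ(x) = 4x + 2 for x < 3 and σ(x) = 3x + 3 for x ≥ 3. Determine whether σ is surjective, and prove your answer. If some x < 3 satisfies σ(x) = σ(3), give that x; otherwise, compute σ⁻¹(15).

Both pieces are strictly increasing (slopes 4 and 3), so each is injective on its own interval.
The left piece maps (−∞, 3) onto (−∞, 14); the right piece maps [3, ∞) onto [12, ∞).
The union (−∞, 14) ∪ [12, ∞) covers ℝ, so σ is surjective.
For the follow-up: the images overlap, so an x < 3 with σ(x) = σ(3) exists. σ(3) = 12; solving 4x + 2 = 12 for x < 3 gives x = (12 − 2)/4 = 5/2.

5/2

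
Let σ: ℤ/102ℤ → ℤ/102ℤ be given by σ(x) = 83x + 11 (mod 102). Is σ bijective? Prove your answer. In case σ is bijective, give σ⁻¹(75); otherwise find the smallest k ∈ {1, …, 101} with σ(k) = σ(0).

2

If σ(x_1) = σ(x_2), then 83x_1 ≡ 83x_2 (mod 102). Because gcd(83, 102) = 1, we may cancel 83 to get x_1 ≡ x_2 (mod 102).
We now compute 83⁻¹ mod 102 explicitly. Euclid's algorithm: 102 = 1·83 + 19, 83 = 4·19 + 7, 19 = 2·7 + 5, 7 = 1·5 + 2, 5 = 2·2 + 1; back-substituting gives 1 = 59·83 − 48·102, so 83⁻¹ ≡ 59 (mod 102).
For any y ∈ ℤ/102ℤ, x = 59(y − 11) mod 102 satisfies σ(x) = 83·59(y − 11) + 11 ≡ y (since 83·59 ≡ 1 mod 102). So every y has a preimage.
Hence σ is bijective.
Since σ is bijective, we compute σ⁻¹(75): solve 83x + 11 ≡ 75 (mod 102), i.e. 83x ≡ 64 (mod 102).
Multiplying by 83⁻¹ = 59 gives x ≡ 59·64 = 3776 = 37·102 + 2 ≡ 2 (mod 102).
Check: σ(2) = 83·2 + 11 = 177 = 1·102 + 75 ≡ 75 (mod 102).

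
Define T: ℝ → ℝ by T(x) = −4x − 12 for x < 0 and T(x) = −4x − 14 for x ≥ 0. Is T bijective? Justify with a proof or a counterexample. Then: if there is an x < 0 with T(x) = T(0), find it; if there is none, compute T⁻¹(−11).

Both pieces are strictly decreasing (slopes −4 and −4), so each is injective on its own interval.
The left piece maps (−∞, 0) onto (−12, ∞); the right piece maps [0, ∞) onto (−∞, −14].
The images leave a gap (−12 has no preimage), so T is not surjective, hence not bijective.
Because the two images are disjoint, no x < 0 has T(x) = T(0), so we compute T⁻¹(−11): −11 lies in (−12, ∞), so solve −4x − 12 = −11: x = (−11 + 12)/(−4) = −1/4.

-1/4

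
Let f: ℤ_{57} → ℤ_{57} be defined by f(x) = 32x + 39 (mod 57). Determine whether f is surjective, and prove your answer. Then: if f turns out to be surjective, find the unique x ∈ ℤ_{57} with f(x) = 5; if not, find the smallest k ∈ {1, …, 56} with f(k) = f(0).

By definition, surjectivity means every element of the codomain has a preimage under f.
Since gcd(32, 57) = 1, 32 is invertible modulo 57. Euclid's algorithm: 57 = 1·32 + 25, 32 = 1·25 + 7, 25 = 3·7 + 4, 7 = 1·4 + 3, 4 = 1·3 + 1; back-substituting gives 1 = 41·32 − 23·57, so 32⁻¹ ≡ 41 (mod 57).
For any y ∈ ℤ_{57}, x = 41(y − 39) mod 57 satisfies f(x) = 32·41(y − 39) + 39 ≡ y (since 32·41 ≡ 1 mod 57). So every y has a preimage.
Hence f is surjective.
Since f is surjective, we find f⁻¹(5): we need 32x ≡ 5 − 39 ≡ 23 (mod 57). Using 32⁻¹ = 41: x ≡ 41·23 = 943 = 16·57 + 31, so x = 31.
Check: f(31) = 32·31 + 39 = 1031 = 18·57 + 5 ≡ 5 (mod 57).

31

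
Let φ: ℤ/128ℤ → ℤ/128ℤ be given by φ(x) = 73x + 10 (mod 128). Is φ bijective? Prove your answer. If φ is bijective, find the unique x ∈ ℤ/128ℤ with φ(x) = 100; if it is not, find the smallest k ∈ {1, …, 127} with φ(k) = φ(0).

10

Recall: φ is injective if φ(u) = φ(v) implies u = v.
If φ(u) = φ(v), then 73u ≡ 73v (mod 128). Because gcd(73, 128) = 1, we may cancel 73 to get u ≡ v (mod 128).
We now compute 73⁻¹ mod 128 explicitly. Euclid's algorithm: 128 = 1·73 + 55, 73 = 1·55 + 18, 55 = 3·18 + 1; back-substituting gives 1 = 121·73 − 69·128, so 73⁻¹ ≡ 121 (mod 128).
For any y ∈ ℤ/128ℤ, x = 121(y − 10) mod 128 satisfies φ(x) = 73·121(y − 10) + 10 ≡ y (since 73·121 ≡ 1 mod 128). So every y has a preimage.
Thus φ is bijective.
Since φ is bijective, we find φ⁻¹(100): we need 73x ≡ 100 − 10 ≡ 90 (mod 128). Using 73⁻¹ = 121: x ≡ 121·90 = 10890 = 85·128 + 10, so x = 10.
Check: φ(10) = 73·10 + 10 = 740 = 5·128 + 100 ≡ 100 (mod 128).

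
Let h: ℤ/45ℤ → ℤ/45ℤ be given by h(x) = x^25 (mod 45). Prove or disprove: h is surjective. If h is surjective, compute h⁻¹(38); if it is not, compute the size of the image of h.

h(0) = 0^25 = 0.
h(15): Repeated squaring mod 45: 15^1 ≡ 15, 15^2 ≡ 15² = 225 ≡ 0, 15^4 ≡ 0² = 0, 15^8 ≡ 0² = 0, 15^16 ≡ 0² = 0. Since 25 = 16 + 8 + 1, 15^25 ≡ 0·0·15: 0·0 = 0, then 0·15 = 0. So 15^25 ≡ 0 (mod 45).
So h(0) = h(15) = 0 while 0 ≠ 15, therefore h is not injective.
A non-injective map from the 45-element set ℤ/45ℤ to itself takes at most 44 distinct values, so it cannot be surjective. Thus h is not surjective.
Since h is not surjective, we determine |image(h)|. Computing x^25 mod 45 for each x (by repeated squaring, reducing mod 45 at every step), the values h(0), h(1), …, h(44) are: 0, 1, 2, 18, 4, 5, 36, 7, 8, 9, 10, 11, 27, 13, 14, 0, 16, 17, 18, 19, 20, 36, 22, 23, 9, 25, 26, 27, 28, 29, 0, 31, 32, 18, 34, 35, 36, 37, 38, 9, 40, 41, 27, 43, 44.
The distinct values are {0, 1, 2, 4, 5, 7, 8, 9, 10, 11, 13, 14, 16, 17, 18, 19, 20, 22, 23, 25, 26, 27, 28, 29, 31, 32, 34, 35, 36, 37, 38, 40, 41, 43, 44}; there are 35 of them.

35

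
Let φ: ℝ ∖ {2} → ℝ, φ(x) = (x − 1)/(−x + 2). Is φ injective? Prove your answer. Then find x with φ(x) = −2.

3

Suppose φ(a) = φ(b). Cross-multiplying: (a − 1)(−b + 2) = (b − 1)(−a + 2).
Expanding both sides and cancelling the symmetric terms leaves 1·(a − b) = 0. Since 1 ≠ 0, a = b. Hence φ is injective.
Solving φ(x) = −2: cross-multiplying gives x − 1 = −2(−x + 2), which rearranges to −1x = −3, so x = 3.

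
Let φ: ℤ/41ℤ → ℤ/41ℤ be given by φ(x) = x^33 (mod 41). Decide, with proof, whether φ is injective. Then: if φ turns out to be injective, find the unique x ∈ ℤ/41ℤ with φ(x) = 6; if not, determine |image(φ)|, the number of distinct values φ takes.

Since 41 is prime, the nonzero elements of ℤ/41ℤ form a cyclic group of order 40.
As gcd(33, 40) = 1, raising to the 33rd power is a bijection on this group: if x_1^33 ≡ x_2^33 then (x_1x_2^{−1})^33 = 1, and the only element of order dividing gcd(33, 40) = 1 is 1, so x_1 = x_2.
With φ(0) = 0 this makes φ injective on all of ℤ/41ℤ, hence bijective (finite equal-size domain and codomain). In particular φ is injective.
Since φ is injective, we find the preimage of 6. The inverse of x ↦ x^33 on (ℤ/41ℤ)^× is x ↦ x^17, because 33·17 = 561 = 14·40 + 1 ≡ 1 (mod 40) and x^{40} = 1 for x ≠ 0 (Fermat). So φ⁻¹(6) = 6^17 mod 41.
Repeated squaring mod 41: 6^1 ≡ 6, 6^2 ≡ 6² = 36, 6^4 ≡ 36² = 1296 ≡ 25, 6^8 ≡ 25² = 625 ≡ 10, 6^16 ≡ 10² = 100 ≡ 18. Since 17 = 16 + 1, 6^17 ≡ 18·6: 18·6 = 108 ≡ 26. So 6^17 ≡ 26 (mod 41).
Hence φ⁻¹(6) = 26.

26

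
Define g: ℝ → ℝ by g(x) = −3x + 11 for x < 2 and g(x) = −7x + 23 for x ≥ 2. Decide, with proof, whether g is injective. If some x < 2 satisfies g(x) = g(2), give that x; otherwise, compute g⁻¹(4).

2/3

Both pieces are strictly decreasing (slopes −3 and −7), so each is injective on its own interval.
The left piece maps (−∞, 2) onto (5, ∞); the right piece maps [2, ∞) onto (−∞, 9].
These images overlap. In particular g(2) = 9 (right piece), and solving −3x + 11 = 9 on the left piece gives x = 2/3 < 2.
So g(2/3) = g(2) with 2/3 ≠ 2, and g is not injective. This x = 2/3 is the requested value below 2.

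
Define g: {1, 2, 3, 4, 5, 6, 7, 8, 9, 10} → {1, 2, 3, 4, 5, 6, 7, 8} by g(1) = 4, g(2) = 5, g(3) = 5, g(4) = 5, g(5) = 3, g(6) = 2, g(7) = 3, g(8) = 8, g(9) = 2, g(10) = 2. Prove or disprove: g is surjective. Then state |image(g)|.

5

No element maps to 1, so g is not surjective.
The image of g is {2, 3, 4, 5, 8}, which has 5 elements.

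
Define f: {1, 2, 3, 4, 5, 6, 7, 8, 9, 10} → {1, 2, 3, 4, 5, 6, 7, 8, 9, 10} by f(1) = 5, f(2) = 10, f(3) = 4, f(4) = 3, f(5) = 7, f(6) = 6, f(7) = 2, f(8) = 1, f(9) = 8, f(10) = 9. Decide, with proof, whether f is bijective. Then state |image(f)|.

The values 5, 10, 4, 3, 7, 6, 2, 1, 8, 9 are a permutation of {1, 2, 3, 4, 5, 6, 7, 8, 9, 10}: each element appears exactly once.
So f is injective and surjective, hence bijective.
The image of f is {1, 2, 3, 4, 5, 6, 7, 8, 9, 10}, which has 10 elements.

10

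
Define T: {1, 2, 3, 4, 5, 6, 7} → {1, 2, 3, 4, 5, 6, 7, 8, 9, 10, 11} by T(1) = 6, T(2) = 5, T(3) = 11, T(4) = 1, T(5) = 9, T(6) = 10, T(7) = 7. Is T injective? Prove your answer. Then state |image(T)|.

The values T(1), …, T(7) are 6, 5, 11, 1, 9, 10, 7 — all distinct.
So T(x_1) = T(x_2) only when x_1 = x_2, and T is injective.
The image of T is {1, 5, 6, 7, 9, 10, 11}, which has 7 elements.

7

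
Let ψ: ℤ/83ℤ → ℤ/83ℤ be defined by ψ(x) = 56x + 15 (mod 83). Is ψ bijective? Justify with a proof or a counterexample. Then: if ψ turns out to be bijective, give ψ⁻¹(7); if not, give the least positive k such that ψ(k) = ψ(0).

71

Suppose ψ(u) = ψ(v) in ℤ/83ℤ. Then 56u + 15 ≡ 56v + 15 (mod 83), hence 56(u − v) ≡ 0 (mod 83).
Since gcd(56, 83) = 1, 56 is invertible modulo 83, hence u − v ≡ 0 (mod 83), i.e. u = v.
We now compute 56⁻¹ mod 83 explicitly. Euclid's algorithm: 83 = 1·56 + 27, 56 = 2·27 + 2, 27 = 13·2 + 1; back-substituting gives 1 = 43·56 − 29·83, so 56⁻¹ ≡ 43 (mod 83).
Then y ↦ 43(y − 15) is a two-sided inverse to ψ, so every y ∈ ℤ/83ℤ has a preimage.
Thus ψ is bijective.
Since ψ is bijective, we find ψ⁻¹(7): we need 56x ≡ 7 − 15 ≡ 75 (mod 83). Using 56⁻¹ = 43: x ≡ 43·75 = 3225 = 38·83 + 71, so x = 71.
Check: ψ(71) = 56·71 + 15 = 3991 = 48·83 + 7 ≡ 7 (mod 83).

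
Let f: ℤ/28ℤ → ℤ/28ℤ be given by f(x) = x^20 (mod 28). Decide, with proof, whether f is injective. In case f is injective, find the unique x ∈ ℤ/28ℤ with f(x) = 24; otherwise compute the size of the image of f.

8

f(6): Repeated squaring mod 28: 6^1 ≡ 6, 6^2 ≡ 6² = 36 ≡ 8, 6^4 ≡ 8² = 64 ≡ 8, 6^8 ≡ 8² = 64 ≡ 8, 6^16 ≡ 8² = 64 ≡ 8. Since 20 = 16 + 4, 6^20 ≡ 8·8: 8·8 = 64 ≡ 8. So 6^20 ≡ 8 (mod 28).
f(8): Repeated squaring mod 28: 8^1 ≡ 8, 8^2 ≡ 8² = 64 ≡ 8, 8^4 ≡ 8² = 64 ≡ 8, 8^8 ≡ 8² = 64 ≡ 8, 8^16 ≡ 8² = 64 ≡ 8. Since 20 = 16 + 4, 8^20 ≡ 8·8: 8·8 = 64 ≡ 8. So 8^20 ≡ 8 (mod 28).
So f(6) = f(8) = 8 while 6 ≠ 8, hence f is not injective.
Since f is not injective, we determine |image(f)|. Computing x^20 mod 28 for each x (by repeated squaring, reducing mod 28 at every step), the values f(0), f(1), …, f(27) are: 0, 1, 4, 9, 16, 25, 8, 21, 8, 25, 16, 9, 4, 1, 0, 1, 4, 9, 16, 25, 8, 21, 8, 25, 16, 9, 4, 1.
The distinct values are {0, 1, 4, 8, 9, 16, 21, 25}; there are 8 of them.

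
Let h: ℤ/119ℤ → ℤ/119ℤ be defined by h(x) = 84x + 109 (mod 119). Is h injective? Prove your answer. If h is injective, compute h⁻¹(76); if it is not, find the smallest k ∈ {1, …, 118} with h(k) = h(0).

We have gcd(84, 119) = 7 > 1. Taking u = 0 and v = 17: h(0) = 109 and h(17) = 84·17 + 109 = 1537 ≡ 109 (mod 119).
So h(0) = h(17) while 0 ≠ 17, thus h is not injective.
Since h is not injective, we find the least positive k with h(k) = h(0): this means 84k ≡ 0 (mod 119), i.e. 119 ∣ 84k. Since gcd(84, 119) = 7, dividing through by 7 this holds exactly when 17 ∣ 12k, and as gcd(12, 17) = 1, exactly when 17 ∣ k.
The smallest positive such k is 17.

17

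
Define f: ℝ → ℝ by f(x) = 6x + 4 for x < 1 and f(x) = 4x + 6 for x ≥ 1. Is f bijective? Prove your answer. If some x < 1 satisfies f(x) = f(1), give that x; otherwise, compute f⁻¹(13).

7/4

Both pieces are strictly increasing (slopes 6 and 4), so each is injective on its own interval.
The left piece maps (−∞, 1) onto (−∞, 10); the right piece maps [1, ∞) onto [10, ∞).
Since 10 = 10, the images partition ℝ: f is injective and surjective, hence bijective.
Because the two images are disjoint, no x < 1 has f(x) = f(1), so we compute f⁻¹(13): 13 lies in [10, ∞), so solve 4x + 6 = 13: x = (13 − 6)/4 = 7/4.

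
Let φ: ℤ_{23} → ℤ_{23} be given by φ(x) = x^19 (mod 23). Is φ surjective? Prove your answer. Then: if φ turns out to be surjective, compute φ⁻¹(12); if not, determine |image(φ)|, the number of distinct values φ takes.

Since 23 is prime, the nonzero elements of ℤ_{23} form a cyclic group of order 22.
As gcd(19, 22) = 1, raising to the 19th power is a bijection on this group: if a^19 ≡ b^19 then (ab^{−1})^19 = 1, and the only element of order dividing gcd(19, 22) = 1 is 1, so a = b.
With φ(0) = 0 this makes φ injective on all of ℤ_{23}, hence bijective (finite equal-size domain and codomain). In particular φ is surjective.
Since φ is surjective, we find the preimage of 12. The inverse of x ↦ x^19 on (ℤ_{23})^× is x ↦ x^7, because 19·7 = 133 = 6·22 + 1 ≡ 1 (mod 22) and x^{22} = 1 for x ≠ 0 (Fermat). So φ⁻¹(12) = 12^7 mod 23.
Repeated squaring mod 23: 12^1 ≡ 12, 12^2 ≡ 12² = 144 ≡ 6, 12^4 ≡ 6² = 36 ≡ 13. Since 7 = 4 + 2 + 1, 12^7 ≡ 13·6·12: 13·6 = 78 ≡ 9, then 9·12 = 108 ≡ 16. So 12^7 ≡ 16 (mod 23).
Hence φ⁻¹(12) = 16.

16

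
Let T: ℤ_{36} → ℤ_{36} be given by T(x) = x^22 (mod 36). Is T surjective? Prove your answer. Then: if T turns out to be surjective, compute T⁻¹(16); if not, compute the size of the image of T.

T(0) = 0^22 = 0.
T(6): Repeated squaring mod 36: 6^1 ≡ 6, 6^2 ≡ 6² = 36 ≡ 0, 6^4 ≡ 0² = 0, 6^8 ≡ 0² = 0, 6^16 ≡ 0² = 0. Since 22 = 16 + 4 + 2, 6^22 ≡ 0·0·0: 0·0 = 0, then 0·0 = 0. So 6^22 ≡ 0 (mod 36).
So T(0) = T(6) = 0 while 0 ≠ 6, therefore T is not injective.
A non-injective map from the 36-element set ℤ_{36} to itself takes at most 35 distinct values, so it cannot be surjective. So T is not surjective.
Since T is not surjective, we determine |image(T)|. Computing x^22 mod 36 for each x (by repeated squaring, reducing mod 36 at every step), the values T(0), T(1), …, T(35) are: 0, 1, 16, 9, 4, 13, 0, 25, 28, 9, 28, 25, 0, 13, 4, 9, 16, 1, 0, 1, 16, 9, 4, 13, 0, 25, 28, 9, 28, 25, 0, 13, 4, 9, 16, 1.
The distinct values are {0, 1, 4, 9, 13, 16, 25, 28}; there are 8 of them.

8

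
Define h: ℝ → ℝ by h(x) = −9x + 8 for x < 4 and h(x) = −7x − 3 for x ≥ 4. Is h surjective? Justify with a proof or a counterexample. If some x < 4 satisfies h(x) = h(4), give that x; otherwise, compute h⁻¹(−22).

10/3

Both pieces are strictly decreasing (slopes −9 and −7), so each is injective on its own interval.
The left piece maps (−∞, 4) onto (−28, ∞); the right piece maps [4, ∞) onto (−∞, −31].
The union (−28, ∞) ∪ (−∞, −31] omits the interval between −28 and −31; in particular −28 has no preimage. So h is not surjective.
Because the two images are disjoint, no x < 4 has h(x) = h(4), so we compute h⁻¹(−22): −22 lies in (−28, ∞), so solve −9x + 8 = −22: x = (−22 − 8)/(−9) = 10/3.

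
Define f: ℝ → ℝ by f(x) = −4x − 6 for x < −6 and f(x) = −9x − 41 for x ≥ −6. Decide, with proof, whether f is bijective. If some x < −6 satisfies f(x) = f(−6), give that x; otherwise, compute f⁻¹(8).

-49/9

Both pieces are strictly decreasing (slopes −4 and −9), so each is injective on its own interval.
The left piece maps (−∞, −6) onto (18, ∞); the right piece maps [−6, ∞) onto (−∞, 13].
The images leave a gap (18 has no preimage), so f is not surjective, hence not bijective.
Because the two images are disjoint, no x < −6 has f(x) = f(−6), so we compute f⁻¹(8): 8 lies in (−∞, 13], so solve −9x − 41 = 8: x = (8 + 41)/(−9) = −49/9.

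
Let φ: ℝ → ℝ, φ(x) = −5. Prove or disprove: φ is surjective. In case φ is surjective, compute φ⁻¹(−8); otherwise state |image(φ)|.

φ(x) = −5 for all x, so −4 has no preimage and φ is not surjective.
Since φ is not surjective, we state |image(φ)|: the image of φ is {−5}, which has 1 element.

1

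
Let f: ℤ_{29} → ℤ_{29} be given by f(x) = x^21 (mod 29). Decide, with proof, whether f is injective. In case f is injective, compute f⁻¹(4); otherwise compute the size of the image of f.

5

f(2): Repeated squaring mod 29: 2^1 ≡ 2, 2^2 ≡ 2² = 4, 2^4 ≡ 4² = 16, 2^8 ≡ 16² = 256 ≡ 24, 2^16 ≡ 24² = 576 ≡ 25. Since 21 = 16 + 4 + 1, 2^21 ≡ 25·16·2: 25·16 = 400 ≡ 23, then 23·2 = 46 ≡ 17. So 2^21 ≡ 17 (mod 29).
f(3): Repeated squaring mod 29: 3^1 ≡ 3, 3^2 ≡ 3² = 9, 3^4 ≡ 9² = 81 ≡ 23, 3^8 ≡ 23² = 529 ≡ 7, 3^16 ≡ 7² = 49 ≡ 20. Since 21 = 16 + 4 + 1, 3^21 ≡ 20·23·3: 20·23 = 460 ≡ 25, then 25·3 = 75 ≡ 17. So 3^21 ≡ 17 (mod 29).
So f(2) = f(3) = 17 while 2 ≠ 3, so f is not injective.
Since f is not injective, we determine |image(f)|. Computing x^21 mod 29 for each x (by repeated squaring, reducing mod 29 at every step), the values f(0), f(1), …, f(28) are: 0, 1, 17, 17, 28, 28, 28, 1, 12, 28, 12, 17, 12, 28, 17, 12, 1, 17, 12, 17, 1, 17, 28, 1, 1, 1, 12, 12, 28.
The distinct values are {0, 1, 12, 17, 28}; there are 5 of them.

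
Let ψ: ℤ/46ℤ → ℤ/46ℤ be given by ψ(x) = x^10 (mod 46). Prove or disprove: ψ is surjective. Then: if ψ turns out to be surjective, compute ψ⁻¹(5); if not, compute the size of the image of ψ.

ψ(22): Repeated squaring mod 46: 22^1 ≡ 22, 22^2 ≡ 22² = 484 ≡ 24, 22^4 ≡ 24² = 576 ≡ 24, 22^8 ≡ 24² = 576 ≡ 24. Since 10 = 8 + 2, 22^10 ≡ 24·24: 24·24 = 576 ≡ 24. So 22^10 ≡ 24 (mod 46).
ψ(24): Repeated squaring mod 46: 24^1 ≡ 24, 24^2 ≡ 24² = 576 ≡ 24, 24^4 ≡ 24² = 576 ≡ 24, 24^8 ≡ 24² = 576 ≡ 24. Since 10 = 8 + 2, 24^10 ≡ 24·24: 24·24 = 576 ≡ 24. So 24^10 ≡ 24 (mod 46).
So ψ(22) = ψ(24) = 24 while 22 ≠ 24, thus ψ is not injective.
A non-injective map from the 46-element set ℤ/46ℤ to itself takes at most 45 distinct values, so it cannot be surjective. Thus ψ is not surjective.
Since ψ is not surjective, we determine |image(ψ)|. Computing x^10 mod 46 for each x (by repeated squaring, reducing mod 46 at every step), the values ψ(0), ψ(1), …, ψ(45) are: 0, 1, 12, 31, 6, 9, 4, 13, 26, 41, 16, 25, 2, 39, 18, 3, 36, 27, 32, 29, 8, 35, 24, 23, 24, 35, 8, 29, 32, 27, 36, 3, 18, 39, 2, 25, 16, 41, 26, 13, 4, 9, 6, 31, 12, 1.
The distinct values are {0, 1, 2, 3, 4, 6, 8, 9, 12, 13, 16, 18, 23, 24, 25, 26, 27, 29, 31, 32, 35, 36, 39, 41}; there are 24 of them.

24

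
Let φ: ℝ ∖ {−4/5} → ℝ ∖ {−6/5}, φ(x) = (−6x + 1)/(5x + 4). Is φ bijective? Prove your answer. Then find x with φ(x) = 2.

Suppose φ(u) = φ(v). Cross-multiplying: (−6u + 1)(5v + 4) = (−6v + 1)(5u + 4).
Expanding both sides and cancelling the symmetric terms leaves −29·(u − v) = 0. Since −29 ≠ 0, u = v. Therefore φ is injective.
For any y ≠ −6/5, solving y(5x + 4) = −6x + 1 for x gives a well-defined x ≠ −4/5. So φ is surjective.
Hence φ is bijective.
Solving φ(x) = 2: cross-multiplying gives −6x + 1 = 2(5x + 4), which rearranges to −16x = 7, so x = −7/16.

-7/16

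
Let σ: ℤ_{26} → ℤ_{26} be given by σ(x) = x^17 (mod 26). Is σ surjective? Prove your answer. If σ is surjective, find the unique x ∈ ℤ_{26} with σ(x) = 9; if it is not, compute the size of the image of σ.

Computing x^17 mod 26 for each x (by repeated squaring, reducing mod 26 at every step), the values σ(0), σ(1), …, σ(25) are: 0, 1, 6, 9, 10, 5, 2, 11, 8, 3, 4, 7, 12, 13, 14, 19, 22, 23, 18, 15, 24, 21, 16, 17, 20, 25.
Every element of ℤ_{26} appears exactly once in this list, so σ is a bijection, and in particular surjective.
Since σ is surjective, we read off the preimage of 9 from the same table: σ(3) = 9, so σ⁻¹(9) = 3.

3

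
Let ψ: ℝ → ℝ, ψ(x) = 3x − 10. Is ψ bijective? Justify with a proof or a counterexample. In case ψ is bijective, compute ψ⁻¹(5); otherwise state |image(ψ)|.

5

Suppose ψ(x_1) = ψ(x_2). Then 3x_1 − 10 = 3x_2 − 10, thus 3x_1 = 3x_2, so x_1 = x_2.
For any y ∈ ℝ, x = (y + 10)/3 satisfies ψ(x) = y.
Therefore ψ is bijective.
Since ψ is bijective, we compute ψ⁻¹(5) = (5 + 10)/3 = 5.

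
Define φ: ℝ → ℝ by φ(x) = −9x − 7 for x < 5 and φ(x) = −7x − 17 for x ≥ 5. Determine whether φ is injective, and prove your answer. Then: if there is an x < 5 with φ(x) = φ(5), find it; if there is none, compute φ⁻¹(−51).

44/9

Both pieces are strictly decreasing (slopes −9 and −7), so each is injective on its own interval.
The left piece maps (−∞, 5) onto (−52, ∞); the right piece maps [5, ∞) onto (−∞, −52].
These images are disjoint, so no value is attained by both pieces. Hence φ is injective.
Because the two images are disjoint, no x < 5 has φ(x) = φ(5), so we compute φ⁻¹(−51): −51 lies in (−52, ∞), so solve −9x − 7 = −51: x = (−51 + 7)/(−9) = 44/9.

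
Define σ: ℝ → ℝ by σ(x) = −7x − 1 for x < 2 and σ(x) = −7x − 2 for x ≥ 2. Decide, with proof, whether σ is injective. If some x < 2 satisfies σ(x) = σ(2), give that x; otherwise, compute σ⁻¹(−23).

Both pieces are strictly decreasing (slopes −7 and −7), so each is injective on its own interval.
The left piece maps (−∞, 2) onto (−15, ∞); the right piece maps [2, ∞) onto (−∞, −16].
These images are disjoint, so no value is attained by both pieces. So σ is injective.
Because the two images are disjoint, no x < 2 has σ(x) = σ(2), so we compute σ⁻¹(−23): −23 lies in (−∞, −16], so solve −7x − 2 = −23: x = (−23 + 2)/(−7) = 3.

3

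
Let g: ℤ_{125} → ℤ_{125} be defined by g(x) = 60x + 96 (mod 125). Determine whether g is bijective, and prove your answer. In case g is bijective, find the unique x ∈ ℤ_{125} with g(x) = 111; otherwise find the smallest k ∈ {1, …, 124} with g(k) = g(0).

25

Recall that g is injective if g(a) = g(b) implies a = b.
We have gcd(60, 125) = 5 > 1. Taking a = 0 and b = 25: g(0) = 96 and g(25) = 60·25 + 96 = 1596 ≡ 96 (mod 125).
So g(0) = g(25) while 0 ≠ 25, therefore g is not injective, hence not bijective.
Since g is not bijective, we find the least positive k with g(k) = g(0): this means 60k ≡ 0 (mod 125), i.e. 125 ∣ 60k. Since gcd(60, 125) = 5, dividing through by 5 this holds exactly when 25 ∣ 12k, and as gcd(12, 25) = 1, exactly when 25 ∣ k.
The smallest positive such k is 25.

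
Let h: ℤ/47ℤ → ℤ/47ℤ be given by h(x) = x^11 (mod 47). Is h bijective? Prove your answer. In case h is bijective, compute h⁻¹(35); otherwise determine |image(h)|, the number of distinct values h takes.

Since 47 is prime, the nonzero elements of ℤ/47ℤ form a cyclic group of order 46.
As gcd(11, 46) = 1, raising to the 11th power is a bijection on this group: if s^11 ≡ t^11 then (st^{−1})^11 = 1, and the only element of order dividing gcd(11, 46) = 1 is 1, so s = t.
With h(0) = 0 this makes h injective on all of ℤ/47ℤ, hence bijective (finite equal-size domain and codomain). In particular h is bijective.
Since h is bijective, we find the preimage of 35. The inverse of x ↦ x^11 on (ℤ/47ℤ)^× is x ↦ x^21, because 11·21 = 231 = 5·46 + 1 ≡ 1 (mod 46) and x^{46} = 1 for x ≠ 0 (Fermat). So h⁻¹(35) = 35^21 mod 47.
Repeated squaring mod 47: 35^1 ≡ 35, 35^2 ≡ 35² = 1225 ≡ 3, 35^4 ≡ 3² = 9, 35^8 ≡ 9² = 81 ≡ 34, 35^16 ≡ 34² = 1156 ≡ 28. Since 21 = 16 + 4 + 1, 35^21 ≡ 28·9·35: 28·9 = 252 ≡ 17, then 17·35 = 595 ≡ 31. So 35^21 ≡ 31 (mod 47).
Hence h⁻¹(35) = 31.

31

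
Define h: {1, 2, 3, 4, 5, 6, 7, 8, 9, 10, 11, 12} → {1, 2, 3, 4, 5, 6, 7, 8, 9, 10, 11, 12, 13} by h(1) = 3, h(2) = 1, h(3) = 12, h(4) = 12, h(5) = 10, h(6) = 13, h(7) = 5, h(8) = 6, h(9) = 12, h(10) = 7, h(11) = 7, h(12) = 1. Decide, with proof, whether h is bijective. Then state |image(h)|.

8

h(3) = 12 = h(4) with 3 ≠ 4, so h is not injective, hence not bijective.
The image of h is {1, 3, 5, 6, 7, 10, 12, 13}, which has 8 elements.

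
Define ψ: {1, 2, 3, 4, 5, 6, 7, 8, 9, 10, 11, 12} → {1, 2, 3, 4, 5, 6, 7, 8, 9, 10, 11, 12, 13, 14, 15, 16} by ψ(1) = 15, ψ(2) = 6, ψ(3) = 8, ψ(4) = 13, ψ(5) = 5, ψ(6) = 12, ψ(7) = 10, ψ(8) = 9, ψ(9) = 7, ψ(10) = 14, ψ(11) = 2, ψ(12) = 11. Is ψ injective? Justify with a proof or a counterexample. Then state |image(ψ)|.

12

The values ψ(1), …, ψ(12) are 15, 6, 8, 13, 5, 12, 10, 9, 7, 14, 2, 11 — all distinct.
So ψ(u) = ψ(v) only when u = v, and ψ is injective.
The image of ψ is {2, 5, 6, 7, 8, 9, 10, 11, 12, 13, 14, 15}, which has 12 elements.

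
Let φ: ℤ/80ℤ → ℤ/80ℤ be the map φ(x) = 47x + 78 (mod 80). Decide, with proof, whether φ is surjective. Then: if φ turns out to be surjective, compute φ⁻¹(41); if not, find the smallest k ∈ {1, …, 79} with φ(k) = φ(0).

Recall that surjectivity means every element of the codomain has a preimage under φ.
Since gcd(47, 80) = 1, 47 is invertible modulo 80. Euclid's algorithm: 80 = 1·47 + 33, 47 = 1·33 + 14, 33 = 2·14 + 5, 14 = 2·5 + 4, 5 = 1·4 + 1; back-substituting gives 1 = 63·47 − 37·80, so 47⁻¹ ≡ 63 (mod 80).
For any y ∈ ℤ/80ℤ, x = 63(y − 78) mod 80 satisfies φ(x) = 47·63(y − 78) + 78 ≡ y (since 47·63 ≡ 1 mod 80). So every y has a preimage.
So φ is surjective.
Since φ is surjective, we compute φ⁻¹(41): solve 47x + 78 ≡ 41 (mod 80), i.e. 47x ≡ 43 (mod 80).
Multiplying by 47⁻¹ = 63 gives x ≡ 63·43 = 2709 = 33·80 + 69 ≡ 69 (mod 80).
Check: φ(69) = 47·69 + 78 = 3321 = 41·80 + 41 ≡ 41 (mod 80).

69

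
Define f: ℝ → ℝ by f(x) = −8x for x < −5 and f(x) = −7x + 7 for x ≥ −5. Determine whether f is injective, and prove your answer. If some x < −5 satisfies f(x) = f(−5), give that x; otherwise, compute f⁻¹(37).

Both pieces are strictly decreasing (slopes −8 and −7), so each is injective on its own interval.
The left piece maps (−∞, −5) onto (40, ∞); the right piece maps [−5, ∞) onto (−∞, 42].
These images overlap. In particular f(−5) = 42 (right piece), and solving −8x = 42 on the left piece gives x = −21/4 < −5.
So f(−21/4) = f(−5) with −21/4 ≠ −5, and f is not injective. This x = −21/4 is the requested value below −5.

-21/4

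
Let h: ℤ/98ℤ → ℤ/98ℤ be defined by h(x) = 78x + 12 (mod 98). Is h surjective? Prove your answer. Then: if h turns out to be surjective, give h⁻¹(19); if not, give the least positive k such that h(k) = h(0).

Since gcd(78, 98) = 2, we have 78x ≡ 0 (mod 2) for all x, so h(x) ≡ 0 (mod 2).
But 1 ≢ 0 (mod 2), so 1 ∈ ℤ/98ℤ has no preimage. Hence h is not surjective.
Since h is not surjective, we find the least positive k with h(k) = h(0): this means 78k ≡ 0 (mod 98), i.e. 98 ∣ 78k. Since gcd(78, 98) = 2, dividing through by 2 this holds exactly when 49 ∣ 39k, and as gcd(39, 49) = 1, exactly when 49 ∣ k.
The smallest positive such k is 49.

49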